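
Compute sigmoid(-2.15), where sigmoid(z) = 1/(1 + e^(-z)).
0.1043

sigmoid(-2.15) = 1/(1 + e^(2.15)) = 1/(1 + 8.585) = 0.1043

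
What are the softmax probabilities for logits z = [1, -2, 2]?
p = [0.2654, 0.0132, 0.7214]

exp(z) = [2.718, 0.1353, 7.389]
Sum = 10.24
p = [0.2654, 0.0132, 0.7214]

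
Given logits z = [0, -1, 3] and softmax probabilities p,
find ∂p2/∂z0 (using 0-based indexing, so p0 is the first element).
∂p2/∂z0 = -0.04364

p = softmax(z) = [0.04661, 0.01715, 0.9362]
p2 = 0.9362, p0 = 0.04661

∂p2/∂z0 = -p2 × p0 = -0.9362 × 0.04661 = -0.04364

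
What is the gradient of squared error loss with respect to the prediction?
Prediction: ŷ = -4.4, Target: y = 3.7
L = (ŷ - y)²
∂L/∂ŷ = -16.2

∂L/∂ŷ = 2(ŷ - y) = 2(-4.4 - 3.7) = 2(-8.1) = -16.2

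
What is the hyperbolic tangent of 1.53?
0.9104

tanh(1.53) = (e^(1.53) - e^(-1.53))/(e^(1.53) + e^(-1.53)) = 0.9104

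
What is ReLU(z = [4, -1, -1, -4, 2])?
h = [4, 0, 0, 0, 2]

ReLU applied element-wise: max(0,4)=4, max(0,-1)=0, max(0,-1)=0, max(0,-4)=0, max(0,2)=2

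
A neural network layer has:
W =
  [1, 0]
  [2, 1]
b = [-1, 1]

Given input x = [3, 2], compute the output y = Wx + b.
y = [2, 9]

Wx = [1×3 + 0×2, 2×3 + 1×2]
   = [3, 8]
y = Wx + b = [3 + -1, 8 + 1] = [2, 9]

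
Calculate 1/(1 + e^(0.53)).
0.3705

sigmoid(-0.53) = 1/(1 + e^(0.53)) = 1/(1 + 1.699) = 0.3705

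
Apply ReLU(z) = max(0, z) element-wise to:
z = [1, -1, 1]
h = [1, 0, 1]

ReLU applied element-wise: max(0,1)=1, max(0,-1)=0, max(0,1)=1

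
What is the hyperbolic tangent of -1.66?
-0.9302

tanh(-1.66) = (e^(-1.66) - e^(1.66))/(e^(-1.66) + e^(1.66)) = -0.9302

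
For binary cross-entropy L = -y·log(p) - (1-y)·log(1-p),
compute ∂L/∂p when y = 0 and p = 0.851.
∂L/∂p = 6.711

∂L/∂p = -y/p + (1-y)/(1-p) = 0 + 1/0.149 = 6.711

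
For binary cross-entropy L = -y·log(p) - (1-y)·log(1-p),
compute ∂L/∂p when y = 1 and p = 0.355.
∂L/∂p = -2.817

∂L/∂p = -y/p + (1-y)/(1-p) = -1/0.355 + 0 = -2.817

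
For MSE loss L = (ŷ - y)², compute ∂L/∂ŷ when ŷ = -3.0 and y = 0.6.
∂L/∂ŷ = -7.2

∂L/∂ŷ = 2(ŷ - y) = 2(-3.0 - 0.6) = 2(-3.6) = -7.2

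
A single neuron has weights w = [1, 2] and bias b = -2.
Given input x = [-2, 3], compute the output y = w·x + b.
y = 2

y = (1)(-2) + (2)(3) + -2 = 2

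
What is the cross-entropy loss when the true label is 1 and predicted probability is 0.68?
L = 0.3857

L = -1·log(0.68) - 0·log(0.32) = -log(0.68) = 0.3857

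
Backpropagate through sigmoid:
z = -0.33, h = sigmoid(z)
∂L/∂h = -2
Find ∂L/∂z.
∂L/∂z = -0.4866

σ(-0.33) = 0.4182
σ'(-0.33) = σ(-0.33)(1 - σ(-0.33)) = 0.4182 × 0.5818 = 0.2433
∂L/∂z = ∂L/∂h · σ'(z) = -2 × 0.2433 = -0.4866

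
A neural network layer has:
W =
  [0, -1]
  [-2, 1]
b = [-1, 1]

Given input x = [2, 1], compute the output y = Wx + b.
y = [-2, -2]

Wx = [0×2 + -1×1, -2×2 + 1×1]
   = [-1, -3]
y = Wx + b = [-1 + -1, -3 + 1] = [-2, -2]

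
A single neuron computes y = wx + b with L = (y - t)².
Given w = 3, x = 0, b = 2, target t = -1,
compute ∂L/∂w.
∂L/∂w = 0

y = wx + b = (3)(0) + 2 = 2
∂L/∂y = 2(y - t) = 2(2 - -1) = 6
∂y/∂w = x = 0
∂L/∂w = ∂L/∂y · ∂y/∂w = 6 × 0 = 0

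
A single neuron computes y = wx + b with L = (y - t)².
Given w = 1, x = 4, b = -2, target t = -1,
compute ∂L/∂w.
∂L/∂w = 24

y = wx + b = (1)(4) + -2 = 2
∂L/∂y = 2(y - t) = 2(2 - -1) = 6
∂y/∂w = x = 4
∂L/∂w = ∂L/∂y · ∂y/∂w = 6 × 4 = 24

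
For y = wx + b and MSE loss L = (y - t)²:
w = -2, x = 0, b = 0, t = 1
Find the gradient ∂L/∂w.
∂L/∂w = 0

y = wx + b = (-2)(0) + 0 = 0
∂L/∂y = 2(y - t) = 2(0 - 1) = -2
∂y/∂w = x = 0
∂L/∂w = ∂L/∂y · ∂y/∂w = -2 × 0 = 0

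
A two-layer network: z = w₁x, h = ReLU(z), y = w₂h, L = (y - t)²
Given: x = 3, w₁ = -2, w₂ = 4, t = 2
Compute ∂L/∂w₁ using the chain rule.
∂L/∂w₁ = 0

Forward pass:
z = w₁x = -2×3 = -6
h = ReLU(-6) = 0
y = w₂h = 4×0 = 0

Backward pass:
∂L/∂y = 2(y - t) = 2(0 - 2) = -4
∂y/∂h = w₂ = 4
∂h/∂z = 0 (ReLU derivative)
∂z/∂w₁ = x = 3

∂L/∂w₁ = -4 × 4 × 0 × 3 = 0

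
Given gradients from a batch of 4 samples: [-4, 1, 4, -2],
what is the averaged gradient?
Average gradient = -0.25

Average = (1/4)(-4 + 1 + 4 + -2) = -1/4 = -0.25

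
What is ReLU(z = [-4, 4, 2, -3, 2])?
h = [0, 4, 2, 0, 2]

ReLU applied element-wise: max(0,-4)=0, max(0,4)=4, max(0,2)=2, max(0,-3)=0, max(0,2)=2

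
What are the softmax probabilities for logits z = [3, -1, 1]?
p = [0.8668, 0.0159, 0.1173]

exp(z) = [20.09, 0.3679, 2.718]
Sum = 23.17
p = [0.8668, 0.0159, 0.1173]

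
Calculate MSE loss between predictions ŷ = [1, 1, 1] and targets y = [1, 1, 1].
MSE = 0

MSE = (1/3)((1-1)² + (1-1)² + (1-1)²) = (1/3)(0 + 0 + 0) = 0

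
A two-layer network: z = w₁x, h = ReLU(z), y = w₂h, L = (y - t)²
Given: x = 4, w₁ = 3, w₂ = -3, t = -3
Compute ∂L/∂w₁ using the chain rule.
∂L/∂w₁ = 792

Forward pass:
z = w₁x = 3×4 = 12
h = ReLU(12) = 12
y = w₂h = -3×12 = -36

Backward pass:
∂L/∂y = 2(y - t) = 2(-36 - -3) = -66
∂y/∂h = w₂ = -3
∂h/∂z = 1 (ReLU derivative)
∂z/∂w₁ = x = 4

∂L/∂w₁ = -66 × -3 × 1 × 4 = 792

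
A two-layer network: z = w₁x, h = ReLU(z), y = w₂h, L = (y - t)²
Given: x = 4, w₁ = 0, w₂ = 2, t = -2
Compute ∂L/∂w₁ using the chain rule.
∂L/∂w₁ = 0

Forward pass:
z = w₁x = 0×4 = 0
h = ReLU(0) = 0
y = w₂h = 2×0 = 0

Backward pass:
∂L/∂y = 2(y - t) = 2(0 - -2) = 4
∂y/∂h = w₂ = 2
∂h/∂z = 0 (ReLU derivative)
∂z/∂w₁ = x = 4

∂L/∂w₁ = 4 × 2 × 0 × 4 = 0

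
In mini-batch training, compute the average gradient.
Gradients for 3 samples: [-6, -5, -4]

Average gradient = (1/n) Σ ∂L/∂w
Average gradient = -5

Average = (1/3)(-6 + -5 + -4) = -15/3 = -5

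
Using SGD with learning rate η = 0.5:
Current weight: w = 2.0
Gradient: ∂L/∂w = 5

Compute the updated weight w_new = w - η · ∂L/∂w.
w_new = -0.5

w_new = w - η·∂L/∂w = 2.0 - 0.5×(5) = 2.0 - (2.5) = -0.5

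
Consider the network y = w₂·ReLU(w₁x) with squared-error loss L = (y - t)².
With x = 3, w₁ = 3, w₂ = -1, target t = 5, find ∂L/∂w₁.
∂L/∂w₁ = 84

Forward pass:
z = w₁x = 3×3 = 9
h = ReLU(9) = 9
y = w₂h = -1×9 = -9

Backward pass:
∂L/∂y = 2(y - t) = 2(-9 - 5) = -28
∂y/∂h = w₂ = -1
∂h/∂z = 1 (ReLU derivative)
∂z/∂w₁ = x = 3

∂L/∂w₁ = -28 × -1 × 1 × 3 = 84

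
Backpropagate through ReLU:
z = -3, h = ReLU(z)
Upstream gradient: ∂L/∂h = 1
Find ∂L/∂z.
∂L/∂z = 0

h = ReLU(-3) = 0
Since z < 0: ∂h/∂z = 0
∂L/∂z = ∂L/∂h · ∂h/∂z = 1 × 0 = 0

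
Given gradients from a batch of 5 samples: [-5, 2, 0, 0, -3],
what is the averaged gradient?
Average gradient = -1.2

Average = (1/5)(-5 + 2 + 0 + 0 + -3) = -6/5 = -1.2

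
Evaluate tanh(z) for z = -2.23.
-0.9771

tanh(-2.23) = (e^(-2.23) - e^(2.23))/(e^(-2.23) + e^(2.23)) = -0.9771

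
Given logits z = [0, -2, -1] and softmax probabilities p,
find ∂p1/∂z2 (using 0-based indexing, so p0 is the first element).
∂p1/∂z2 = -0.02203

p = softmax(z) = [0.6652, 0.09003, 0.2447]
p1 = 0.09003, p2 = 0.2447

∂p1/∂z2 = -p1 × p2 = -0.09003 × 0.2447 = -0.02203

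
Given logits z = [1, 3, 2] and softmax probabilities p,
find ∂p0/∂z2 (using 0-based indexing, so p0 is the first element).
∂p0/∂z2 = -0.02203

p = softmax(z) = [0.09003, 0.6652, 0.2447]
p0 = 0.09003, p2 = 0.2447

∂p0/∂z2 = -p0 × p2 = -0.09003 × 0.2447 = -0.02203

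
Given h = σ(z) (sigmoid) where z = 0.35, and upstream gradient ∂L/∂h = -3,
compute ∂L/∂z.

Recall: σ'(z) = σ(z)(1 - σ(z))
∂L/∂z = -0.7275

σ(0.35) = 0.5866
σ'(0.35) = σ(0.35)(1 - σ(0.35)) = 0.5866 × 0.4134 = 0.2425
∂L/∂z = ∂L/∂h · σ'(z) = -3 × 0.2425 = -0.7275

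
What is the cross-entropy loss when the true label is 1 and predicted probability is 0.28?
L = 1.273

L = -1·log(0.28) - 0·log(0.72) = -log(0.28) = 1.273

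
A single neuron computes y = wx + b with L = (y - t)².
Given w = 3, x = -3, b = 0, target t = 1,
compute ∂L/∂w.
∂L/∂w = 60

y = wx + b = (3)(-3) + 0 = -9
∂L/∂y = 2(y - t) = 2(-9 - 1) = -20
∂y/∂w = x = -3
∂L/∂w = ∂L/∂y · ∂y/∂w = -20 × -3 = 60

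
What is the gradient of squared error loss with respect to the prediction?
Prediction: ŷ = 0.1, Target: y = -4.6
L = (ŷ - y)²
∂L/∂ŷ = 9.4

∂L/∂ŷ = 2(ŷ - y) = 2(0.1 - -4.6) = 2(4.7) = 9.4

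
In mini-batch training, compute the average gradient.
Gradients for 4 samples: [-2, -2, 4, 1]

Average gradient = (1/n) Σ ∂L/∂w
Average gradient = 0.25

Average = (1/4)(-2 + -2 + 4 + 1) = 1/4 = 0.25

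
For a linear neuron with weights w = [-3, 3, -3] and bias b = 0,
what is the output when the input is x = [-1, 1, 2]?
y = 0

y = (-3)(-1) + (3)(1) + (-3)(2) + 0 = 0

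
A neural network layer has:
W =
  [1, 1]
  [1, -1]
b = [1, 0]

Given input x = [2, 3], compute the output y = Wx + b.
y = [6, -1]

Wx = [1×2 + 1×3, 1×2 + -1×3]
   = [5, -1]
y = Wx + b = [5 + 1, -1 + 0] = [6, -1]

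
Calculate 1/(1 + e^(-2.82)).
0.9437

sigmoid(2.82) = 1/(1 + e^(-2.82)) = 1/(1 + 0.05961) = 0.9437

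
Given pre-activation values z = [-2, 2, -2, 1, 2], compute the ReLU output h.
h = [0, 2, 0, 1, 2]

ReLU applied element-wise: max(0,-2)=0, max(0,2)=2, max(0,-2)=0, max(0,1)=1, max(0,2)=2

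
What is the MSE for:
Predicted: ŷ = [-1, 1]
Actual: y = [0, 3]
MSE = 2.5

MSE = (1/2)((-1-0)² + (1-3)²) = (1/2)(1 + 4) = 2.5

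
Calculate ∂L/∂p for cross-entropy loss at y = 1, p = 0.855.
∂L/∂p = -1.17

∂L/∂p = -y/p + (1-y)/(1-p) = -1/0.855 + 0 = -1.17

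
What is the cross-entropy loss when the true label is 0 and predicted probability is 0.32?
L = 0.3857

L = -0·log(0.32) - 1·log(0.68) = -log(0.68) = 0.3857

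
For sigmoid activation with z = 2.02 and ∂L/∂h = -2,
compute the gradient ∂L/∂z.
∂L/∂z = -0.2068

σ(2.02) = 0.8829
σ'(2.02) = σ(2.02)(1 - σ(2.02)) = 0.8829 × 0.1171 = 0.1034
∂L/∂z = ∂L/∂h · σ'(z) = -2 × 0.1034 = -0.2068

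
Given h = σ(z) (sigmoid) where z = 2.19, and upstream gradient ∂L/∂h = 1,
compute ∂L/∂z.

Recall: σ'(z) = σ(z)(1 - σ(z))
∂L/∂z = 0.09052

σ(2.19) = 0.8993
σ'(2.19) = σ(2.19)(1 - σ(2.19)) = 0.8993 × 0.1007 = 0.09052
∂L/∂z = ∂L/∂h · σ'(z) = 1 × 0.09052 = 0.09052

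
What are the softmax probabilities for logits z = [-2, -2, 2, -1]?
p = [0.0169, 0.0169, 0.9205, 0.0458]

exp(z) = [0.1353, 0.1353, 7.389, 0.3679]
Sum = 8.028
p = [0.0169, 0.0169, 0.9205, 0.0458]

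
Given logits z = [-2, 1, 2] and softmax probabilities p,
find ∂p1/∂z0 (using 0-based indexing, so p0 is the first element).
∂p1/∂z0 = -0.003507

p = softmax(z) = [0.01321, 0.2654, 0.7214]
p1 = 0.2654, p0 = 0.01321

∂p1/∂z0 = -p1 × p0 = -0.2654 × 0.01321 = -0.003507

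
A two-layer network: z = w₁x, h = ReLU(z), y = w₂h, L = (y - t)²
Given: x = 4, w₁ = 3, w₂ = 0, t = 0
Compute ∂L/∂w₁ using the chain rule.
∂L/∂w₁ = 0

Forward pass:
z = w₁x = 3×4 = 12
h = ReLU(12) = 12
y = w₂h = 0×12 = 0

Backward pass:
∂L/∂y = 2(y - t) = 2(0 - 0) = 0
∂y/∂h = w₂ = 0
∂h/∂z = 1 (ReLU derivative)
∂z/∂w₁ = x = 4

∂L/∂w₁ = 0 × 0 × 1 × 4 = 0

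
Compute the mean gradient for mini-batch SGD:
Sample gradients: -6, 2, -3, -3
Average gradient = -2.5

Average = (1/4)(-6 + 2 + -3 + -3) = -10/4 = -2.5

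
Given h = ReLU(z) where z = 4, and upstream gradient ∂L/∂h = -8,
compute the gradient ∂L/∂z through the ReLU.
∂L/∂z = -8

h = ReLU(4) = 4
Since z > 0: ∂h/∂z = 1
∂L/∂z = ∂L/∂h · ∂h/∂z = -8 × 1 = -8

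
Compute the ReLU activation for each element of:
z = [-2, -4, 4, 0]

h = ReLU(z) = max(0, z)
h = [0, 0, 4, 0]

ReLU applied element-wise: max(0,-2)=0, max(0,-4)=0, max(0,4)=4, max(0,0)=0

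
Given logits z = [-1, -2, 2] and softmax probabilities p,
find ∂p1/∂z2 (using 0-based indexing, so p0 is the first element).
∂p1/∂z2 = -0.01605

p = softmax(z) = [0.04661, 0.01715, 0.9362]
p1 = 0.01715, p2 = 0.9362

∂p1/∂z2 = -p1 × p2 = -0.01715 × 0.9362 = -0.01605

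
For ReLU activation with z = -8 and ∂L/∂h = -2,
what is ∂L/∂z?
∂L/∂z = 0

h = ReLU(-8) = 0
Since z < 0: ∂h/∂z = 0
∂L/∂z = ∂L/∂h · ∂h/∂z = -2 × 0 = 0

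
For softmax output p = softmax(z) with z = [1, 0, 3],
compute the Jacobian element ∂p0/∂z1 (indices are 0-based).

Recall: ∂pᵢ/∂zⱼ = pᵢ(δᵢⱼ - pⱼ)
∂p0/∂z1 = -0.004797

p = softmax(z) = [0.1142, 0.04201, 0.8438]
p0 = 0.1142, p1 = 0.04201

∂p0/∂z1 = -p0 × p1 = -0.1142 × 0.04201 = -0.004797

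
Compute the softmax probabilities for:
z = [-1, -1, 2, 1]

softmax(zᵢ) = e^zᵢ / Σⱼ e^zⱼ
p = [0.0339, 0.0339, 0.6815, 0.2507]

exp(z) = [0.3679, 0.3679, 7.389, 2.718]
Sum = 10.84
p = [0.0339, 0.0339, 0.6815, 0.2507]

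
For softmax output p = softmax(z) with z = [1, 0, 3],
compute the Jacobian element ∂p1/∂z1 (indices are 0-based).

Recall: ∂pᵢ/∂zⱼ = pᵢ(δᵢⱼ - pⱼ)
∂p1/∂z1 = 0.04025

p = softmax(z) = [0.1142, 0.04201, 0.8438]
p1 = 0.04201

∂p1/∂z1 = p1(1 - p1) = 0.04201 × (1 - 0.04201) = 0.04025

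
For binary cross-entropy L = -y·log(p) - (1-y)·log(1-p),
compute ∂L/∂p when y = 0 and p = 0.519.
∂L/∂p = 2.079

∂L/∂p = -y/p + (1-y)/(1-p) = 0 + 1/0.481 = 2.079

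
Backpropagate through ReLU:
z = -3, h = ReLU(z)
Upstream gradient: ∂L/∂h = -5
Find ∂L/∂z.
∂L/∂z = 0

h = ReLU(-3) = 0
Since z < 0: ∂h/∂z = 0
∂L/∂z = ∂L/∂h · ∂h/∂z = -5 × 0 = 0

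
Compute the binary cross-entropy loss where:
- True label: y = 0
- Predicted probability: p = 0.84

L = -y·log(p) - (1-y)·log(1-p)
L = 1.833

L = -0·log(0.84) - 1·log(0.16) = -log(0.16) = 1.833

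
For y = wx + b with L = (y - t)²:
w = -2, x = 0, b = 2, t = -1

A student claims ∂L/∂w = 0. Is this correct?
Correct

y = (-2)(0) + 2 = 2
∂L/∂y = 2(y - t) = 2(2 - -1) = 6
∂y/∂w = x = 0
∂L/∂w = 6 × 0 = 0

Claimed value: 0
Correct: The correct gradient is 0.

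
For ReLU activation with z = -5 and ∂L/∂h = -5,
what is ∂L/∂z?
∂L/∂z = 0

h = ReLU(-5) = 0
Since z < 0: ∂h/∂z = 0
∂L/∂z = ∂L/∂h · ∂h/∂z = -5 × 0 = 0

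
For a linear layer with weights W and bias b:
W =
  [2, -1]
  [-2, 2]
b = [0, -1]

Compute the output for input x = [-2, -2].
y = [-2, -1]

Wx = [2×-2 + -1×-2, -2×-2 + 2×-2]
   = [-2, 0]
y = Wx + b = [-2 + 0, 0 + -1] = [-2, -1]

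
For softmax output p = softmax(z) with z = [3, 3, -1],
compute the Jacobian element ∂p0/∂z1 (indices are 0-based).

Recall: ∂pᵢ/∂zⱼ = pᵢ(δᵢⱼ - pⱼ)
∂p0/∂z1 = -0.2455

p = softmax(z) = [0.4955, 0.4955, 0.009075]
p0 = 0.4955, p1 = 0.4955

∂p0/∂z1 = -p0 × p1 = -0.4955 × 0.4955 = -0.2455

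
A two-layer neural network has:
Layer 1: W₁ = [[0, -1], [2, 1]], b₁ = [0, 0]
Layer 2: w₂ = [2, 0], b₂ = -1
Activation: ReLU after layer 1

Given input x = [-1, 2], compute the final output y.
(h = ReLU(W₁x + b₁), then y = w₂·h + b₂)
y = -1

Layer 1 pre-activation: z₁ = [-2, 0]
After ReLU: h = [0, 0]
Layer 2 output: y = 2×0 + 0×0 + -1 = -1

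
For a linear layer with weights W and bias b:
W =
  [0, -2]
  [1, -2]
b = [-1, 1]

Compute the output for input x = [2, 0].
y = [-1, 3]

Wx = [0×2 + -2×0, 1×2 + -2×0]
   = [0, 2]
y = Wx + b = [0 + -1, 2 + 1] = [-1, 3]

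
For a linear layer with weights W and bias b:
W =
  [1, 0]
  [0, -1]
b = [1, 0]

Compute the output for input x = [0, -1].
y = [1, 1]

Wx = [1×0 + 0×-1, 0×0 + -1×-1]
   = [0, 1]
y = Wx + b = [0 + 1, 1 + 0] = [1, 1]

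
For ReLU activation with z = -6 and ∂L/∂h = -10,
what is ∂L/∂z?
∂L/∂z = 0

h = ReLU(-6) = 0
Since z < 0: ∂h/∂z = 0
∂L/∂z = ∂L/∂h · ∂h/∂z = -10 × 0 = 0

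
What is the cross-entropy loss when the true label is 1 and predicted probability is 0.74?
L = 0.3011

L = -1·log(0.74) - 0·log(0.26) = -log(0.74) = 0.3011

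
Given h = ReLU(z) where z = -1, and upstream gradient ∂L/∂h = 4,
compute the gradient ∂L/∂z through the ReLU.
∂L/∂z = 0

h = ReLU(-1) = 0
Since z < 0: ∂h/∂z = 0
∂L/∂z = ∂L/∂h · ∂h/∂z = 4 × 0 = 0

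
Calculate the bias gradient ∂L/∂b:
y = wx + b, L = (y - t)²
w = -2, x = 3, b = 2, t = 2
∂L/∂b = -12

y = wx + b = (-2)(3) + 2 = -4
∂L/∂y = 2(y - t) = 2(-4 - 2) = -12
∂y/∂b = 1
∂L/∂b = ∂L/∂y · ∂y/∂b = -12 × 1 = -12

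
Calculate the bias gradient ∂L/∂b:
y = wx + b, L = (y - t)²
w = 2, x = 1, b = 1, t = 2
∂L/∂b = 2

y = wx + b = (2)(1) + 1 = 3
∂L/∂y = 2(y - t) = 2(3 - 2) = 2
∂y/∂b = 1
∂L/∂b = ∂L/∂y · ∂y/∂b = 2 × 1 = 2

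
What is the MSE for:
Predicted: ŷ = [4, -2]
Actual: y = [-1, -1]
MSE = 13

MSE = (1/2)((4--1)² + (-2--1)²) = (1/2)(25 + 1) = 13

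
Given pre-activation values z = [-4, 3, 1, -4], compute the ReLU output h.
h = [0, 3, 1, 0]

ReLU applied element-wise: max(0,-4)=0, max(0,3)=3, max(0,1)=1, max(0,-4)=0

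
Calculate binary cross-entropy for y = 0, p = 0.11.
L = 0.1165

L = -0·log(0.11) - 1·log(0.89) = -log(0.89) = 0.1165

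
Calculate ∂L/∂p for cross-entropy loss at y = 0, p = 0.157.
∂L/∂p = 1.186

∂L/∂p = -y/p + (1-y)/(1-p) = 0 + 1/0.843 = 1.186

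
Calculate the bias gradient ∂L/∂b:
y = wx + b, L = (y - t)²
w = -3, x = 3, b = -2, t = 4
∂L/∂b = -30

y = wx + b = (-3)(3) + -2 = -11
∂L/∂y = 2(y - t) = 2(-11 - 4) = -30
∂y/∂b = 1
∂L/∂b = ∂L/∂y · ∂y/∂b = -30 × 1 = -30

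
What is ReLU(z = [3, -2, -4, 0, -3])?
h = [3, 0, 0, 0, 0]

ReLU applied element-wise: max(0,3)=3, max(0,-2)=0, max(0,-4)=0, max(0,0)=0, max(0,-3)=0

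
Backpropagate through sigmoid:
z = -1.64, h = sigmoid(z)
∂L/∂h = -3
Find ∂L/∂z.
∂L/∂z = -0.4082

σ(-1.64) = 0.1625
σ'(-1.64) = σ(-1.64)(1 - σ(-1.64)) = 0.1625 × 0.8375 = 0.1361
∂L/∂z = ∂L/∂h · σ'(z) = -3 × 0.1361 = -0.4082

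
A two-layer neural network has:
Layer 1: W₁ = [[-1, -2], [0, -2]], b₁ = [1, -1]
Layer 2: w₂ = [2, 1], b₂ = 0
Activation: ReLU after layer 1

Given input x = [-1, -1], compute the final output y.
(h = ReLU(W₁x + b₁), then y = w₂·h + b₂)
y = 9

Layer 1 pre-activation: z₁ = [4, 1]
After ReLU: h = [4, 1]
Layer 2 output: y = 2×4 + 1×1 + 0 = 9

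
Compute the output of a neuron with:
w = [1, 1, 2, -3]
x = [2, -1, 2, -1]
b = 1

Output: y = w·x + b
y = 9

y = (1)(2) + (1)(-1) + (2)(2) + (-3)(-1) + 1 = 9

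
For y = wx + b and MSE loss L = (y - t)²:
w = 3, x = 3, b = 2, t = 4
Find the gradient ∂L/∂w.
∂L/∂w = 42

y = wx + b = (3)(3) + 2 = 11
∂L/∂y = 2(y - t) = 2(11 - 4) = 14
∂y/∂w = x = 3
∂L/∂w = ∂L/∂y · ∂y/∂w = 14 × 3 = 42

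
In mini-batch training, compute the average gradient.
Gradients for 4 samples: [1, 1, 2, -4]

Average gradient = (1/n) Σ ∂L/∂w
Average gradient = 0

Average = (1/4)(1 + 1 + 2 + -4) = 0/4 = 0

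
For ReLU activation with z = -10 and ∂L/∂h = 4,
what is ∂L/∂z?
∂L/∂z = 0

h = ReLU(-10) = 0
Since z < 0: ∂h/∂z = 0
∂L/∂z = ∂L/∂h · ∂h/∂z = 4 × 0 = 0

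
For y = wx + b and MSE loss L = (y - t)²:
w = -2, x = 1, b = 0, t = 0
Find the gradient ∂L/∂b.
∂L/∂b = -4

y = wx + b = (-2)(1) + 0 = -2
∂L/∂y = 2(y - t) = 2(-2 - 0) = -4
∂y/∂b = 1
∂L/∂b = ∂L/∂y · ∂y/∂b = -4 × 1 = -4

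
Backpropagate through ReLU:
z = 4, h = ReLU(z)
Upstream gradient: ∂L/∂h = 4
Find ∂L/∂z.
∂L/∂z = 4

h = ReLU(4) = 4
Since z > 0: ∂h/∂z = 1
∂L/∂z = ∂L/∂h · ∂h/∂z = 4 × 1 = 4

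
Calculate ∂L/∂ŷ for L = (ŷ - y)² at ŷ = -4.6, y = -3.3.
∂L/∂ŷ = -2.6

∂L/∂ŷ = 2(ŷ - y) = 2(-4.6 - -3.3) = 2(-1.3) = -2.6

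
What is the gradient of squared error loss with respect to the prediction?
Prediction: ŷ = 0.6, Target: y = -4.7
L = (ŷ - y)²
∂L/∂ŷ = 10.6

∂L/∂ŷ = 2(ŷ - y) = 2(0.6 - -4.7) = 2(5.3) = 10.6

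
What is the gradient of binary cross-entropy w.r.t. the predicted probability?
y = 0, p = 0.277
∂L/∂p = 1.383

∂L/∂p = -y/p + (1-y)/(1-p) = 0 + 1/0.723 = 1.383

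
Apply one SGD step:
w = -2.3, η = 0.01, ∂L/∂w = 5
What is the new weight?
w_new = -2.35

w_new = w - η·∂L/∂w = -2.3 - 0.01×(5) = -2.3 - (0.05) = -2.35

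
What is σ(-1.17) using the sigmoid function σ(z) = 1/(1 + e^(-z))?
0.2369

sigmoid(-1.17) = 1/(1 + e^(1.17)) = 1/(1 + 3.222) = 0.2369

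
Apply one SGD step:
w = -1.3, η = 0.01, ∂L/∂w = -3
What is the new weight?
w_new = -1.27

w_new = w - η·∂L/∂w = -1.3 - 0.01×(-3) = -1.3 - (-0.03) = -1.27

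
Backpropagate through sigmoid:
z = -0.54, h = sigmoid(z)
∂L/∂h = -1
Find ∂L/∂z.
∂L/∂z = -0.2326

σ(-0.54) = 0.3682
σ'(-0.54) = σ(-0.54)(1 - σ(-0.54)) = 0.3682 × 0.6318 = 0.2326
∂L/∂z = ∂L/∂h · σ'(z) = -1 × 0.2326 = -0.2326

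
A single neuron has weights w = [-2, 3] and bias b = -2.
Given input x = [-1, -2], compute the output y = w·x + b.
y = -6

y = (-2)(-1) + (3)(-2) + -2 = -6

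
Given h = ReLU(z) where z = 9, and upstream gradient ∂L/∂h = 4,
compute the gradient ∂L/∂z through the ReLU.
∂L/∂z = 4

h = ReLU(9) = 9
Since z > 0: ∂h/∂z = 1
∂L/∂z = ∂L/∂h · ∂h/∂z = 4 × 1 = 4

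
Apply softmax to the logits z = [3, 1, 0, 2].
p = [0.6439, 0.0871, 0.0321, 0.2369]

exp(z) = [20.09, 2.718, 1, 7.389]
Sum = 31.19
p = [0.6439, 0.0871, 0.0321, 0.2369]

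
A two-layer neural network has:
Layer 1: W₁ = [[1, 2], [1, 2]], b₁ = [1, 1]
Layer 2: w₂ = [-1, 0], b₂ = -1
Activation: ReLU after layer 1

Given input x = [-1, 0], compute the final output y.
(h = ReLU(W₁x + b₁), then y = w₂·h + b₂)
y = -1

Layer 1 pre-activation: z₁ = [0, 0]
After ReLU: h = [0, 0]
Layer 2 output: y = -1×0 + 0×0 + -1 = -1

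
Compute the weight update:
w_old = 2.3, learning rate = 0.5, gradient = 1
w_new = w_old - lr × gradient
w_new = 1.8

w_new = w - η·∂L/∂w = 2.3 - 0.5×(1) = 2.3 - (0.5) = 1.8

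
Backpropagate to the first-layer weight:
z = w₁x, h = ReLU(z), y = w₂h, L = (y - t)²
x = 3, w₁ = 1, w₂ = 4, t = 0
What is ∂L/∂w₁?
∂L/∂w₁ = 288

Forward pass:
z = w₁x = 1×3 = 3
h = ReLU(3) = 3
y = w₂h = 4×3 = 12

Backward pass:
∂L/∂y = 2(y - t) = 2(12 - 0) = 24
∂y/∂h = w₂ = 4
∂h/∂z = 1 (ReLU derivative)
∂z/∂w₁ = x = 3

∂L/∂w₁ = 24 × 4 × 1 × 3 = 288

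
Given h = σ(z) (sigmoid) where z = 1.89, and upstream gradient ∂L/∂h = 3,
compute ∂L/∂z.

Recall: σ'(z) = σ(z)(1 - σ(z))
∂L/∂z = 0.3421

σ(1.89) = 0.8688
σ'(1.89) = σ(1.89)(1 - σ(1.89)) = 0.8688 × 0.1312 = 0.114
∂L/∂z = ∂L/∂h · σ'(z) = 3 × 0.114 = 0.3421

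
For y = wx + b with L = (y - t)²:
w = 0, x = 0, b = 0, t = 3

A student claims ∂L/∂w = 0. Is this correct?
Correct

y = (0)(0) + 0 = 0
∂L/∂y = 2(y - t) = 2(0 - 3) = -6
∂y/∂w = x = 0
∂L/∂w = -6 × 0 = 0

Claimed value: 0
Correct: The correct gradient is 0.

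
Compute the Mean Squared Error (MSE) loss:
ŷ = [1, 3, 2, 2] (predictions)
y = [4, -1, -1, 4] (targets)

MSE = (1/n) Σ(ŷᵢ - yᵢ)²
MSE = 9.5

MSE = (1/4)((1-4)² + (3--1)² + (2--1)² + (2-4)²) = (1/4)(9 + 16 + 9 + 4) = 9.5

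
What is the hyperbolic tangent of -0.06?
-0.05993

tanh(-0.06) = (e^(-0.06) - e^(0.06))/(e^(-0.06) + e^(0.06)) = -0.05993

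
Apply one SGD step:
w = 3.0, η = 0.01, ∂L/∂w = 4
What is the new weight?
w_new = 2.96

w_new = w - η·∂L/∂w = 3.0 - 0.01×(4) = 3.0 - (0.04) = 2.96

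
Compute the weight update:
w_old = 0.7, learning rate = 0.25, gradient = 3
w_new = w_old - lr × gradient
w_new = -0.05

w_new = w - η·∂L/∂w = 0.7 - 0.25×(3) = 0.7 - (0.75) = -0.05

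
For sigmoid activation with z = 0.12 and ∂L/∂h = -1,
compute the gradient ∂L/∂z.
∂L/∂z = -0.2491

σ(0.12) = 0.53
σ'(0.12) = σ(0.12)(1 - σ(0.12)) = 0.53 × 0.47 = 0.2491
∂L/∂z = ∂L/∂h · σ'(z) = -1 × 0.2491 = -0.2491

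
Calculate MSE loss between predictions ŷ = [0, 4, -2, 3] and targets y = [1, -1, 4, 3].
MSE = 15.5

MSE = (1/4)((0-1)² + (4--1)² + (-2-4)² + (3-3)²) = (1/4)(1 + 25 + 36 + 0) = 15.5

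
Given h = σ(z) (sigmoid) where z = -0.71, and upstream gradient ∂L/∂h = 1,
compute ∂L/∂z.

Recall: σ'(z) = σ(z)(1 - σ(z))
∂L/∂z = 0.221

σ(-0.71) = 0.3296
σ'(-0.71) = σ(-0.71)(1 - σ(-0.71)) = 0.3296 × 0.6704 = 0.221
∂L/∂z = ∂L/∂h · σ'(z) = 1 × 0.221 = 0.221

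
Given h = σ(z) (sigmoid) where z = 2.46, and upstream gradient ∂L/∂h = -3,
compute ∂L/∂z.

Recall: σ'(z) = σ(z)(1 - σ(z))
∂L/∂z = -0.2175

σ(2.46) = 0.9213
σ'(2.46) = σ(2.46)(1 - σ(2.46)) = 0.9213 × 0.07871 = 0.07252
∂L/∂z = ∂L/∂h · σ'(z) = -3 × 0.07252 = -0.2175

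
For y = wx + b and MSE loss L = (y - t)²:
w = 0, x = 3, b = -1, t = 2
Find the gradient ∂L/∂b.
∂L/∂b = -6

y = wx + b = (0)(3) + -1 = -1
∂L/∂y = 2(y - t) = 2(-1 - 2) = -6
∂y/∂b = 1
∂L/∂b = ∂L/∂y · ∂y/∂b = -6 × 1 = -6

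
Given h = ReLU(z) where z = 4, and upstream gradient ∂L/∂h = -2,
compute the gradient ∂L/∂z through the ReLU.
∂L/∂z = -2

h = ReLU(4) = 4
Since z > 0: ∂h/∂z = 1
∂L/∂z = ∂L/∂h · ∂h/∂z = -2 × 1 = -2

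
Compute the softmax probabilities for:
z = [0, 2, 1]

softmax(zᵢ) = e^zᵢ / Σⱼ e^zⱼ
p = [0.09, 0.6652, 0.2447]

exp(z) = [1, 7.389, 2.718]
Sum = 11.11
p = [0.09, 0.6652, 0.2447]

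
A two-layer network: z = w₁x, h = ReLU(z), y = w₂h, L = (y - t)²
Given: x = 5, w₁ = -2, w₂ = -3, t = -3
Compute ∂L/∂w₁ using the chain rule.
∂L/∂w₁ = 0

Forward pass:
z = w₁x = -2×5 = -10
h = ReLU(-10) = 0
y = w₂h = -3×0 = 0

Backward pass:
∂L/∂y = 2(y - t) = 2(0 - -3) = 6
∂y/∂h = w₂ = -3
∂h/∂z = 0 (ReLU derivative)
∂z/∂w₁ = x = 5

∂L/∂w₁ = 6 × -3 × 0 × 5 = 0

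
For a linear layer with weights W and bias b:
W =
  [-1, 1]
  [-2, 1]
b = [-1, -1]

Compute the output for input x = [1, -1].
y = [-3, -4]

Wx = [-1×1 + 1×-1, -2×1 + 1×-1]
   = [-2, -3]
y = Wx + b = [-2 + -1, -3 + -1] = [-3, -4]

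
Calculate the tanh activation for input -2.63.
-0.9897

tanh(-2.63) = (e^(-2.63) - e^(2.63))/(e^(-2.63) + e^(2.63)) = -0.9897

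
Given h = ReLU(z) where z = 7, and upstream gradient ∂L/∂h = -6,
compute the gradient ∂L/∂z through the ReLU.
∂L/∂z = -6

h = ReLU(7) = 7
Since z > 0: ∂h/∂z = 1
∂L/∂z = ∂L/∂h · ∂h/∂z = -6 × 1 = -6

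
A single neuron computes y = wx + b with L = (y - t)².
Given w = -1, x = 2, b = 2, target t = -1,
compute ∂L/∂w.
∂L/∂w = 4

y = wx + b = (-1)(2) + 2 = 0
∂L/∂y = 2(y - t) = 2(0 - -1) = 2
∂y/∂w = x = 2
∂L/∂w = ∂L/∂y · ∂y/∂w = 2 × 2 = 4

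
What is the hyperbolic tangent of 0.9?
0.7163

tanh(0.9) = (e^(0.9) - e^(-0.9))/(e^(0.9) + e^(-0.9)) = 0.7163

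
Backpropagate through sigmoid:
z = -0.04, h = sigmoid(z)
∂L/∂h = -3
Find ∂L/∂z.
∂L/∂z = -0.7497

σ(-0.04) = 0.49
σ'(-0.04) = σ(-0.04)(1 - σ(-0.04)) = 0.49 × 0.51 = 0.2499
∂L/∂z = ∂L/∂h · σ'(z) = -3 × 0.2499 = -0.7497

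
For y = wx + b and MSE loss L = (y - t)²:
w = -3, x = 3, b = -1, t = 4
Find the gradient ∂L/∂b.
∂L/∂b = -28

y = wx + b = (-3)(3) + -1 = -10
∂L/∂y = 2(y - t) = 2(-10 - 4) = -28
∂y/∂b = 1
∂L/∂b = ∂L/∂y · ∂y/∂b = -28 × 1 = -28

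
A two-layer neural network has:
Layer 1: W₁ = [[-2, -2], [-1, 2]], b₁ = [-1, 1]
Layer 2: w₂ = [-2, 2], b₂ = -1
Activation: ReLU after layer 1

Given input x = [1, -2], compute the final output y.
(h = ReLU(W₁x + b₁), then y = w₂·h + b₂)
y = -3

Layer 1 pre-activation: z₁ = [1, -4]
After ReLU: h = [1, 0]
Layer 2 output: y = -2×1 + 2×0 + -1 = -3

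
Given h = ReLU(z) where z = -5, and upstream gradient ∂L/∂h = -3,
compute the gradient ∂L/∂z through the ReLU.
∂L/∂z = 0

h = ReLU(-5) = 0
Since z < 0: ∂h/∂z = 0
∂L/∂z = ∂L/∂h · ∂h/∂z = -3 × 0 = 0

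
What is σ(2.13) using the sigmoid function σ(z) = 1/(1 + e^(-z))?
0.8938

sigmoid(2.13) = 1/(1 + e^(-2.13)) = 1/(1 + 0.1188) = 0.8938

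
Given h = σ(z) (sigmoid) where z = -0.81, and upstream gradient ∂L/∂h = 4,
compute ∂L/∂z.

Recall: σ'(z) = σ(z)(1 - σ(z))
∂L/∂z = 0.8524

σ(-0.81) = 0.3079
σ'(-0.81) = σ(-0.81)(1 - σ(-0.81)) = 0.3079 × 0.6921 = 0.2131
∂L/∂z = ∂L/∂h · σ'(z) = 4 × 0.2131 = 0.8524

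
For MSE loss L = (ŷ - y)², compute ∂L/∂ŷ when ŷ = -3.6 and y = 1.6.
∂L/∂ŷ = -10.4

∂L/∂ŷ = 2(ŷ - y) = 2(-3.6 - 1.6) = 2(-5.2) = -10.4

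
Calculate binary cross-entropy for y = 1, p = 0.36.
L = 1.022

L = -1·log(0.36) - 0·log(0.64) = -log(0.36) = 1.022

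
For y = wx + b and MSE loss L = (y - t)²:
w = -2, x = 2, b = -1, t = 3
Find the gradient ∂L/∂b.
∂L/∂b = -16

y = wx + b = (-2)(2) + -1 = -5
∂L/∂y = 2(y - t) = 2(-5 - 3) = -16
∂y/∂b = 1
∂L/∂b = ∂L/∂y · ∂y/∂b = -16 × 1 = -16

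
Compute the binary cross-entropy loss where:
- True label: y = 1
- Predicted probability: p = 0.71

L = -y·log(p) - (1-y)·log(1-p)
L = 0.3425

L = -1·log(0.71) - 0·log(0.29) = -log(0.71) = 0.3425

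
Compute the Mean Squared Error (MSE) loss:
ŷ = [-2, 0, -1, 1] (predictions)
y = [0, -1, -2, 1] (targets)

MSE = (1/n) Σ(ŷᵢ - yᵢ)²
MSE = 1.5

MSE = (1/4)((-2-0)² + (0--1)² + (-1--2)² + (1-1)²) = (1/4)(4 + 1 + 1 + 0) = 1.5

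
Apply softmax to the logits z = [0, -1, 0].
p = [0.4223, 0.1554, 0.4223]

exp(z) = [1, 0.3679, 1]
Sum = 2.368
p = [0.4223, 0.1554, 0.4223]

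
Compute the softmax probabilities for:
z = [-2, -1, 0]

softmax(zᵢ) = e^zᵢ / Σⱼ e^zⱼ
p = [0.09, 0.2447, 0.6652]

exp(z) = [0.1353, 0.3679, 1]
Sum = 1.503
p = [0.09, 0.2447, 0.6652]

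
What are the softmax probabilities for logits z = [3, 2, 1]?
p = [0.6652, 0.2447, 0.09]

exp(z) = [20.09, 7.389, 2.718]
Sum = 30.19
p = [0.6652, 0.2447, 0.09]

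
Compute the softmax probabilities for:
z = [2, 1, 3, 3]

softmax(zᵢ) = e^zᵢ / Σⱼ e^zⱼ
p = [0.147, 0.0541, 0.3995, 0.3995]

exp(z) = [7.389, 2.718, 20.09, 20.09]
Sum = 50.28
p = [0.147, 0.0541, 0.3995, 0.3995]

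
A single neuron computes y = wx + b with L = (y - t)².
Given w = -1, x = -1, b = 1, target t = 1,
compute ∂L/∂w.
∂L/∂w = -2

y = wx + b = (-1)(-1) + 1 = 2
∂L/∂y = 2(y - t) = 2(2 - 1) = 2
∂y/∂w = x = -1
∂L/∂w = ∂L/∂y · ∂y/∂w = 2 × -1 = -2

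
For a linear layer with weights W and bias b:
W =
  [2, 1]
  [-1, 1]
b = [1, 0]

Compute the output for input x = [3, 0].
y = [7, -3]

Wx = [2×3 + 1×0, -1×3 + 1×0]
   = [6, -3]
y = Wx + b = [6 + 1, -3 + 0] = [7, -3]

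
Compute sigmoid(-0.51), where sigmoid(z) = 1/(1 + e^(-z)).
0.3752

sigmoid(-0.51) = 1/(1 + e^(0.51)) = 1/(1 + 1.665) = 0.3752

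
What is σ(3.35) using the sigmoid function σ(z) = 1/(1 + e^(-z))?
0.9661

sigmoid(3.35) = 1/(1 + e^(-3.35)) = 1/(1 + 0.03508) = 0.9661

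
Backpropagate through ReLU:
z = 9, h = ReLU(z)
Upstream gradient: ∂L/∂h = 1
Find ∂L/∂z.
∂L/∂z = 1

h = ReLU(9) = 9
Since z > 0: ∂h/∂z = 1
∂L/∂z = ∂L/∂h · ∂h/∂z = 1 × 1 = 1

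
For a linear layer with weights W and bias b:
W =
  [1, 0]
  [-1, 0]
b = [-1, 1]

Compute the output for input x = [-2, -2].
y = [-3, 3]

Wx = [1×-2 + 0×-2, -1×-2 + 0×-2]
   = [-2, 2]
y = Wx + b = [-2 + -1, 2 + 1] = [-3, 3]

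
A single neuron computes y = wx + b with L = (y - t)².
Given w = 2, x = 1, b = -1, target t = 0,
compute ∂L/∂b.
∂L/∂b = 2

y = wx + b = (2)(1) + -1 = 1
∂L/∂y = 2(y - t) = 2(1 - 0) = 2
∂y/∂b = 1
∂L/∂b = ∂L/∂y · ∂y/∂b = 2 × 1 = 2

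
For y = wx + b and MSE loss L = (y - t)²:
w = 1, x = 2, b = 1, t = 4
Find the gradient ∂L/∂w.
∂L/∂w = -4

y = wx + b = (1)(2) + 1 = 3
∂L/∂y = 2(y - t) = 2(3 - 4) = -2
∂y/∂w = x = 2
∂L/∂w = ∂L/∂y · ∂y/∂w = -2 × 2 = -4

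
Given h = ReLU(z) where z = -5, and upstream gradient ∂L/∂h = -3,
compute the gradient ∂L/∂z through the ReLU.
∂L/∂z = 0

h = ReLU(-5) = 0
Since z < 0: ∂h/∂z = 0
∂L/∂z = ∂L/∂h · ∂h/∂z = -3 × 0 = 0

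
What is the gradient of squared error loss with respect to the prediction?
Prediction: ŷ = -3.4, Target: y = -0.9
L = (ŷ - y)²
∂L/∂ŷ = -5.0

∂L/∂ŷ = 2(ŷ - y) = 2(-3.4 - -0.9) = 2(-2.5) = -5.0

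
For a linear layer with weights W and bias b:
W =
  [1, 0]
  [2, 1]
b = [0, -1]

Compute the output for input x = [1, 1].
y = [1, 2]

Wx = [1×1 + 0×1, 2×1 + 1×1]
   = [1, 3]
y = Wx + b = [1 + 0, 3 + -1] = [1, 2]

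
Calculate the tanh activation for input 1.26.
0.8511

tanh(1.26) = (e^(1.26) - e^(-1.26))/(e^(1.26) + e^(-1.26)) = 0.8511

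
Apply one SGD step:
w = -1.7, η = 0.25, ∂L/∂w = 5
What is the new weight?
w_new = -2.95

w_new = w - η·∂L/∂w = -1.7 - 0.25×(5) = -1.7 - (1.25) = -2.95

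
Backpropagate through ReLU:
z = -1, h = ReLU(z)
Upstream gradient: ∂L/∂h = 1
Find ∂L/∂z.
∂L/∂z = 0

h = ReLU(-1) = 0
Since z < 0: ∂h/∂z = 0
∂L/∂z = ∂L/∂h · ∂h/∂z = 1 × 0 = 0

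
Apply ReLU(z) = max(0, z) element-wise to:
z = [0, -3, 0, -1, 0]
h = [0, 0, 0, 0, 0]

ReLU applied element-wise: max(0,0)=0, max(0,-3)=0, max(0,0)=0, max(0,-1)=0, max(0,0)=0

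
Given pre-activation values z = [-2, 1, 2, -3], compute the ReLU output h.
h = [0, 1, 2, 0]

ReLU applied element-wise: max(0,-2)=0, max(0,1)=1, max(0,2)=2, max(0,-3)=0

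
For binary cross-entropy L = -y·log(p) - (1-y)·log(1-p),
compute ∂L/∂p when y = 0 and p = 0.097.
∂L/∂p = 1.107

∂L/∂p = -y/p + (1-y)/(1-p) = 0 + 1/0.903 = 1.107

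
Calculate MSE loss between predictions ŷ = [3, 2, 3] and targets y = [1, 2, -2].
MSE = 9.667

MSE = (1/3)((3-1)² + (2-2)² + (3--2)²) = (1/3)(4 + 0 + 25) = 9.667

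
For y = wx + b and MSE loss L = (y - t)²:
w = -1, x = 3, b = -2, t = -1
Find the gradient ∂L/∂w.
∂L/∂w = -24

y = wx + b = (-1)(3) + -2 = -5
∂L/∂y = 2(y - t) = 2(-5 - -1) = -8
∂y/∂w = x = 3
∂L/∂w = ∂L/∂y · ∂y/∂w = -8 × 3 = -24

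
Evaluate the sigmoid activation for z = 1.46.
0.8115

sigmoid(1.46) = 1/(1 + e^(-1.46)) = 1/(1 + 0.2322) = 0.8115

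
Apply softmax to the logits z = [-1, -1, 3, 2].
p = [0.013, 0.013, 0.712, 0.2619]

exp(z) = [0.3679, 0.3679, 20.09, 7.389]
Sum = 28.21
p = [0.013, 0.013, 0.712, 0.2619]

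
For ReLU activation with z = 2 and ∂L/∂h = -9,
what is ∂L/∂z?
∂L/∂z = -9

h = ReLU(2) = 2
Since z > 0: ∂h/∂z = 1
∂L/∂z = ∂L/∂h · ∂h/∂z = -9 × 1 = -9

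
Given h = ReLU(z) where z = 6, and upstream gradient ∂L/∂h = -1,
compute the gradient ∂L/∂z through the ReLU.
∂L/∂z = -1

h = ReLU(6) = 6
Since z > 0: ∂h/∂z = 1
∂L/∂z = ∂L/∂h · ∂h/∂z = -1 × 1 = -1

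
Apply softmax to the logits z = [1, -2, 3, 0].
p = [0.1135, 0.0057, 0.839, 0.0418]

exp(z) = [2.718, 0.1353, 20.09, 1]
Sum = 23.94
p = [0.1135, 0.0057, 0.839, 0.0418]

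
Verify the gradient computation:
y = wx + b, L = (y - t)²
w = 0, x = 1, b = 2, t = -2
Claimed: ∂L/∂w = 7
Incorrect

y = (0)(1) + 2 = 2
∂L/∂y = 2(y - t) = 2(2 - -2) = 8
∂y/∂w = x = 1
∂L/∂w = 8 × 1 = 8

Claimed value: 7
Incorrect: The correct gradient is 8.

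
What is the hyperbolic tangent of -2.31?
-0.9805

tanh(-2.31) = (e^(-2.31) - e^(2.31))/(e^(-2.31) + e^(2.31)) = -0.9805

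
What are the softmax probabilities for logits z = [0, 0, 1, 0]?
p = [0.1749, 0.1749, 0.4754, 0.1749]

exp(z) = [1, 1, 2.718, 1]
Sum = 5.718
p = [0.1749, 0.1749, 0.4754, 0.1749]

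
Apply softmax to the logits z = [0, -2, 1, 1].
p = [0.1522, 0.0206, 0.4136, 0.4136]

exp(z) = [1, 0.1353, 2.718, 2.718]
Sum = 6.572
p = [0.1522, 0.0206, 0.4136, 0.4136]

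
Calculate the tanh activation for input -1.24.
-0.8455

tanh(-1.24) = (e^(-1.24) - e^(1.24))/(e^(-1.24) + e^(1.24)) = -0.8455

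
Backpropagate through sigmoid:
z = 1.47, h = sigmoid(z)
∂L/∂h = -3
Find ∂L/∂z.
∂L/∂z = -0.456

σ(1.47) = 0.8131
σ'(1.47) = σ(1.47)(1 - σ(1.47)) = 0.8131 × 0.1869 = 0.152
∂L/∂z = ∂L/∂h · σ'(z) = -3 × 0.152 = -0.456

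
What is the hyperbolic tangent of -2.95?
-0.9945

tanh(-2.95) = (e^(-2.95) - e^(2.95))/(e^(-2.95) + e^(2.95)) = -0.9945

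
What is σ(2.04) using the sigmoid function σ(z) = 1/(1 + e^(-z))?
0.8849

sigmoid(2.04) = 1/(1 + e^(-2.04)) = 1/(1 + 0.13) = 0.8849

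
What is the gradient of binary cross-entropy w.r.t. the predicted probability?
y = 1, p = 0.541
∂L/∂p = -1.848

∂L/∂p = -y/p + (1-y)/(1-p) = -1/0.541 + 0 = -1.848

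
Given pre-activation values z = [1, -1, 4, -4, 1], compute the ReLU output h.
h = [1, 0, 4, 0, 1]

ReLU applied element-wise: max(0,1)=1, max(0,-1)=0, max(0,4)=4, max(0,-4)=0, max(0,1)=1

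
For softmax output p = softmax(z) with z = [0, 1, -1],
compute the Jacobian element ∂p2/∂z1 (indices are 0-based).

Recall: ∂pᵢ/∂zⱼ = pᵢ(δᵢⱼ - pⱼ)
∂p2/∂z1 = -0.05989

p = softmax(z) = [0.2447, 0.6652, 0.09003]
p2 = 0.09003, p1 = 0.6652

∂p2/∂z1 = -p2 × p1 = -0.09003 × 0.6652 = -0.05989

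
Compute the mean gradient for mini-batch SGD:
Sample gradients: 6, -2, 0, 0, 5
Average gradient = 1.8

Average = (1/5)(6 + -2 + 0 + 0 + 5) = 9/5 = 1.8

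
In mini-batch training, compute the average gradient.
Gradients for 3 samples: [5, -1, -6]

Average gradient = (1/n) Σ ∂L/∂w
Average gradient = -0.6667

Average = (1/3)(5 + -1 + -6) = -2/3 = -0.6667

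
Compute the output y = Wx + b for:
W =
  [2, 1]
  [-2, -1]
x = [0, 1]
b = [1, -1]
y = [2, -2]

Wx = [2×0 + 1×1, -2×0 + -1×1]
   = [1, -1]
y = Wx + b = [1 + 1, -1 + -1] = [2, -2]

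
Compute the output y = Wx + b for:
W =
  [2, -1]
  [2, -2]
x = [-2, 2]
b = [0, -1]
y = [-6, -9]

Wx = [2×-2 + -1×2, 2×-2 + -2×2]
   = [-6, -8]
y = Wx + b = [-6 + 0, -8 + -1] = [-6, -9]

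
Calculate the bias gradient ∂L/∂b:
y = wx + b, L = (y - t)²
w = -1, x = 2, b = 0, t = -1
∂L/∂b = -2

y = wx + b = (-1)(2) + 0 = -2
∂L/∂y = 2(y - t) = 2(-2 - -1) = -2
∂y/∂b = 1
∂L/∂b = ∂L/∂y · ∂y/∂b = -2 × 1 = -2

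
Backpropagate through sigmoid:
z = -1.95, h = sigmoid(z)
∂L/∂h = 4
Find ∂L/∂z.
∂L/∂z = 0.4362

σ(-1.95) = 0.1246
σ'(-1.95) = σ(-1.95)(1 - σ(-1.95)) = 0.1246 × 0.8754 = 0.109
∂L/∂z = ∂L/∂h · σ'(z) = 4 × 0.109 = 0.4362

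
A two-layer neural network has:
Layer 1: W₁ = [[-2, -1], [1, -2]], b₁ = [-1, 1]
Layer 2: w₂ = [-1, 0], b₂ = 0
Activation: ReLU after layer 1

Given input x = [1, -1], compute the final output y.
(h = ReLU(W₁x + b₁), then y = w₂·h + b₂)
y = 0

Layer 1 pre-activation: z₁ = [-2, 4]
After ReLU: h = [0, 4]
Layer 2 output: y = -1×0 + 0×4 + 0 = 0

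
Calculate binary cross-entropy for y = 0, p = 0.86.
L = 1.966

L = -0·log(0.86) - 1·log(0.14) = -log(0.14) = 1.966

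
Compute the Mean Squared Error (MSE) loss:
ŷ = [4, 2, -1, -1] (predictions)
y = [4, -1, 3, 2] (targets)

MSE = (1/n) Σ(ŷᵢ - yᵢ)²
MSE = 8.5

MSE = (1/4)((4-4)² + (2--1)² + (-1-3)² + (-1-2)²) = (1/4)(0 + 9 + 16 + 9) = 8.5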